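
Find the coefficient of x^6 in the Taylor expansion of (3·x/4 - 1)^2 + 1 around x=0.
Expand to order 6: (3·x/4 - 1)^2 + 1 = 9·x^2/16 - 3·x/2 + 2 + O(x^7).
The coefficient of x^6 is 0.

Final answer: 0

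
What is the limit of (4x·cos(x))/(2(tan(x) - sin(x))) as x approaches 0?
Both numerator and denominator → 0 as x → 0; this is a 0/0 indeterminate form.
Expand each to leading order near x = 0: numerator ~ 4·x, denominator ~ x^3.
The limit of the ratio is ∞.

Final answer: ∞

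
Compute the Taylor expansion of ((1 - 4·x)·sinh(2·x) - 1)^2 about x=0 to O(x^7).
4064·x^6/45 - 216·x^5/5 + 80·x^4 - 104·x^3/3 + 20·x^2 - 4·x + 1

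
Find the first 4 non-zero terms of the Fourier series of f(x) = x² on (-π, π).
-4·cos(x) + cos(2·x) - 4·cos(3·x)/9 + π^2/3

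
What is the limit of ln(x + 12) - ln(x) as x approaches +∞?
This is an ∞ − ∞ indeterminate form.
Combine the logarithms: ln(x+12) − ln(x) = ln((x+12)/(x)) = ln(1 + 12/(x)) → ln(1) = 0.
Limit = 0.

Final answer: 0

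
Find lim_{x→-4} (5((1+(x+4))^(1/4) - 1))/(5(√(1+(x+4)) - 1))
Both numerator and denominator → 0 as x → -4; this is a 0/0 indeterminate form.
Expand each to leading order near x = -4: numerator ~ 5·(x + 4)/4, denominator ~ 5·(x + 4)/2.
The limit of the ratio is 1/2.

Final answer: 1/2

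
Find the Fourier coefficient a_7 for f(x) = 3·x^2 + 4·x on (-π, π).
a_7 = (1/π) ∫_{-π}^{π} f(x)·cos(7x) dx.
Evaluate the integral (use parity and integration by parts as needed): a_7 = -12/49.

Final answer: -12/49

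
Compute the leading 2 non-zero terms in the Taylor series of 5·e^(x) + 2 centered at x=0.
5·x + 7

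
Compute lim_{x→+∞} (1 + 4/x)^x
As x → +∞: this is the defining limit (1 + 4/x)^x → e^4.
Limit = e^(4).

Final answer: e^(4)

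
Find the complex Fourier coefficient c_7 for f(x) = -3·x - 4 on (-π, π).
Compute the real Fourier coefficients first: a_7 = 0, b_7 = -6/7.
Then c_7 = (a_7 − i·b_7)/2 = 3·i/7.

Final answer: 3·i/7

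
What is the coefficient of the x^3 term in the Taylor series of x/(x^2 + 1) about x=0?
Expand to order 3: x/(x^2 + 1) = -x^3 + x + O(x^4).
The coefficient of x^3 is -1.

Final answer: -1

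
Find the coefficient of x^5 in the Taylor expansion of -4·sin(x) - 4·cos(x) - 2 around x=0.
Expand to order 5: -4·sin(x) - 4·cos(x) - 2 = -x^5/30 - x^4/6 + 2·x^3/3 + 2·x^2 - 4·x - 6 + O(x^6).
The coefficient of x^5 is -1/30.

Final answer: -1/30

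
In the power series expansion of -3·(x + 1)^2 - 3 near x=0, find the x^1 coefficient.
Expand to order 1: -3·(x + 1)^2 - 3 = -6·x - 6 + O(x^2).
The coefficient of x^1 is -6.

Final answer: -6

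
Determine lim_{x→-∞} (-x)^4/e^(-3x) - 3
The quotient is an ∞/∞ indeterminate form as x → -∞.
Compare growth rates of the dominant terms (exponentials ≫ polynomials ≫ logarithms), or apply L'Hôpital's rule; the quotient → 0.
Adding the constant: 0 - 3 = -3. Limit = -3.

Final answer: -3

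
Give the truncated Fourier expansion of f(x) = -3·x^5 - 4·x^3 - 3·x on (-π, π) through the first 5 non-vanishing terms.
(-678 - 6·π^4 + 112·π^2)·sin(x) + (-11·π^2 + 39/2 + 3·π^4)·sin(2·x) + (-2·π^4 - 86/27 + 16·π^2/9)·sin(3·x) + (π^2/8 + 93/64 + 3·π^4/2)·sin(4·x) + (-6·π^4/5 - 16·π^2/25 - 654/625)·sin(5·x)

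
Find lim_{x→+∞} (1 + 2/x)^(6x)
As x → +∞: write (1 + 2/x)^(6x) = ((1 + 2/x)^x)^6 → (e^2)^6 = e^12.
Limit = e^(12).

Final answer: e^(12)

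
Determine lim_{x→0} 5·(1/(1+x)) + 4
Direct substitution at x = 0 gives 9.

Final answer: 9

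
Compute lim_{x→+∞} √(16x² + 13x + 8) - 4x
As x → +∞: multiply by the conjugate to get (13x+8)/(√(16x²+13x+8)+4x); the denominator ~ 8x, so the limit is 13/8.
Limit = 13/8.

Final answer: 13/8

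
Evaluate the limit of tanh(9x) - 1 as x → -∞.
Evaluate the dominant behaviour as x → -∞; each term tends to a finite value or vanishes.
Limit = -2.

Final answer: -2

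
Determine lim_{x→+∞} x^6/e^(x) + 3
The quotient is an ∞/∞ indeterminate form as x → +∞.
The exponential denominator e^(x) dominates the polynomial numerator (e^x ≫ x^6 as x → ∞), so the quotient → 0.
Adding the constant: 0 + 3 = 3. Limit = 3.

Final answer: 3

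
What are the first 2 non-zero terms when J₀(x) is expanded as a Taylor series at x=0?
1 - x^2/4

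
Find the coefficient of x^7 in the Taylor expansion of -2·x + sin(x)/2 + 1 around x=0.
Expand to order 7: -2·x + sin(x)/2 + 1 = -x^7/10080 + x^5/240 - x^3/12 - 3·x/2 + 1 + O(x^8).
The coefficient of x^7 is -1/10080.

Final answer: -1/10080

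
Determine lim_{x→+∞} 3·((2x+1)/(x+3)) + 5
Evaluate the dominant behaviour as x → +∞; each term tends to a finite value or vanishes.
Limit = 11.

Final answer: 11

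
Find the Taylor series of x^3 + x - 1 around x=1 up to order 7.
1 + 4·(x - 1) + 3·(x - 1)^2 + (x - 1)^3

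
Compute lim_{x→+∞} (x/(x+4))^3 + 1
As x → +∞: x/(x+4) = 1/(1 + 4/x) → 1, and the 3rd power of a limit-1 base also → 1; with the additive constant, 1 + 1 = 2.
Limit = 2.

Final answer: 2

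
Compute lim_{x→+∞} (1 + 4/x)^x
As x → +∞: this is the defining limit (1 + 4/x)^x → e^4.
Limit = e^(4).

Final answer: e^(4)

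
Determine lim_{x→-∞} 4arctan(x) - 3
Evaluate the dominant behaviour as x → -∞; each term tends to a finite value or vanishes.
Limit = -2·π - 3.

Final answer: -2·π - 3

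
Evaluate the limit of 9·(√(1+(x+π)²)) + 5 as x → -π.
Direct substitution at x = -π gives 14.

Final answer: 14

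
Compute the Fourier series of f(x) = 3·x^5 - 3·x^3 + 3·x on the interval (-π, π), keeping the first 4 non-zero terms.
(-126·π^2 + 6·π^4 + 762)·sin(x) + (-3·π^4 - 30 + 18·π^2)·sin(2·x) + (-58·π^2/9 + 170/27 + 2·π^4)·sin(3·x) + (-3·π^4/2 - 177/64 + 27·π^2/8)·sin(4·x)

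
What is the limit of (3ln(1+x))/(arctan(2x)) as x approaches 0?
Both numerator and denominator → 0 as x → 0; this is a 0/0 indeterminate form.
Expand each to leading order near x = 0: numerator ~ 3·x, denominator ~ 2·x.
The limit of the ratio is 3/2.

Final answer: 3/2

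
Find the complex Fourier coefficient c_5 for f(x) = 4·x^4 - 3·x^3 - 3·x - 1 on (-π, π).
Compute the real Fourier coefficients first: a_5 = 192/625 - 32·π^2/25, b_5 = -6·π^2/5 - 114/125.
Then c_5 = (a_5 − i·b_5)/2 = -16·π^2/25 + 96/625 + 57·i/125 + 3·i·π^2/5.

Final answer: -16·π^2/25 + 96/625 + 57·i/125 + 3·i·π^2/5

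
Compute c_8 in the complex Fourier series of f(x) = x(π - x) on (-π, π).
Compute the real Fourier coefficients first: a_8 = -1/16, b_8 = -π/4.
Then c_8 = (a_8 − i·b_8)/2 = -1/32 + i·π/8.

Final answer: -1/32 + i·π/8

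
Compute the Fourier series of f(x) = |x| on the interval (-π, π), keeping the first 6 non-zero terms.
-4·cos(x)/π - 4·cos(3·x)/(9·π) - 4·cos(5·x)/(25·π) - 4·cos(7·x)/(49·π) - 4·cos(9·x)/(81·π) + π/2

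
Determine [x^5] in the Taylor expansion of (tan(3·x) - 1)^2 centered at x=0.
Expand to order 5: (tan(3·x) - 1)^2 = -324·x^5/5 + 54·x^4 - 18·x^3 + 9·x^2 - 6·x + 1 + O(x^6).
The coefficient of x^5 is -324/5.

Final answer: -324/5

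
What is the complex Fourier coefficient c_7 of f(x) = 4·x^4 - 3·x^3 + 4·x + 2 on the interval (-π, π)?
Compute the real Fourier coefficients first: a_7 = 192/2401 - 32·π^2/49, b_7 = 428/343 - 6·π^2/7.
Then c_7 = (a_7 − i·b_7)/2 = -16·π^2/49 + 96/2401 - 214·i/343 + 3·i·π^2/7.

Final answer: -16·π^2/49 + 96/2401 - 214·i/343 + 3·i·π^2/7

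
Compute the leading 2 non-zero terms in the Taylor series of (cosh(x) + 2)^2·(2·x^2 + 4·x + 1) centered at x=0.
36·x + 9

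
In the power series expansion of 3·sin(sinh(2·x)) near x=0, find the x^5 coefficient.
Expand to order 5: 3·sin(sinh(2·x)) = -32·x^5/5 + 6·x + O(x^6).
The coefficient of x^5 is -32/5.

Final answer: -32/5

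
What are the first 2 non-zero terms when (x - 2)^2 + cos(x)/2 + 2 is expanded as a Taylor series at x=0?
13/2 - 4·x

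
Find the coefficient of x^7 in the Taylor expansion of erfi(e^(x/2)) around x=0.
Expand to order 7: erfi(e^(x/2)) = 27509·e·x^7/(322560·√(π)) + 671·e·x^6/(4608·√(π)) + 457·e·x^5/(1920·√(π)) + 71·e·x^4/(192·√(π)) + 13·e·x^3/(24·√(π)) + 3·e·x^2/(4·√(π)) + e·x/√(π) + erfi(1) + O(x^8).
The coefficient of x^7 is 27509·e/(322560·√(π)).

Final answer: 27509·e/(322560·√(π))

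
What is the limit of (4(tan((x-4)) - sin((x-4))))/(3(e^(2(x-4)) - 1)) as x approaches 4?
Both numerator and denominator → 0 as x → 4; this is a 0/0 indeterminate form.
Expand each to leading order near x = 4: numerator ~ 2·(x - 4)^3, denominator ~ 6·(x - 4).
The limit of the ratio is 0.

Final answer: 0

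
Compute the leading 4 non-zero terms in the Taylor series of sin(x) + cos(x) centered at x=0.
-x^3/6 - x^2/2 + x + 1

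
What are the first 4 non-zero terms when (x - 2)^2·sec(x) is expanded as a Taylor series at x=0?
-2·x^3 + 3·x^2 - 4·x + 4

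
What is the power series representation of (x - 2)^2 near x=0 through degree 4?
x^2 - 4·x + 4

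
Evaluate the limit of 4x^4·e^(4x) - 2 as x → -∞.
The product is a 0·∞ indeterminate form at x → -∞.
Rewrite the product as 4x^4 / e^(-4x) (an ∞/∞ form) and apply L'Hôpital, or use the standard hierarchy e^(4|x|) ≫ |x^4| as x → -∞.
The indeterminate product → 0, so the limit = -2.

Final answer: -2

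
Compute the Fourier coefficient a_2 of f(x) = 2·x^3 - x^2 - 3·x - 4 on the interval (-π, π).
a_2 = (1/π) ∫_{-π}^{π} f(x)·cos(2x) dx.
Evaluate the integral (use parity and integration by parts as needed): a_2 = -1.

Final answer: -1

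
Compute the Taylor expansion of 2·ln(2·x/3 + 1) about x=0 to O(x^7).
-64·x^6/2187 + 64·x^5/1215 - 8·x^4/81 + 16·x^3/81 - 4·x^2/9 + 4·x/3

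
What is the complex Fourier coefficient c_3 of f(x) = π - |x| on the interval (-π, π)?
Compute the real Fourier coefficients first: a_3 = 4/(9·π), b_3 = 0.
Then c_3 = (a_3 − i·b_3)/2 = 2/(9·π).

Final answer: 2/(9·π)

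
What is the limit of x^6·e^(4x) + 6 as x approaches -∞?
The product is a 0·∞ indeterminate form at x → -∞.
Rewrite the product as x^6 / e^(-4x) (an ∞/∞ form) and apply L'Hôpital, or use the standard hierarchy e^(4|x|) ≫ |x^6| as x → -∞.
The indeterminate product → 0, so the limit = 6.

Final answer: 6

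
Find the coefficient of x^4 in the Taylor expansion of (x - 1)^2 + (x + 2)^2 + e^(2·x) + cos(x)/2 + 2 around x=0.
Expand to order 4: (x - 1)^2 + (x + 2)^2 + e^(2·x) + cos(x)/2 + 2 = 11·x^4/16 + 4·x^3/3 + 15·x^2/4 + 4·x + 17/2 + O(x^5).
The coefficient of x^4 is 11/16.

Final answer: 11/16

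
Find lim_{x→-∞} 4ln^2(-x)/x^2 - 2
The quotient is an ∞/∞ indeterminate form as x → -∞.
Compare growth rates of the dominant terms (exponentials ≫ polynomials ≫ logarithms), or apply L'Hôpital's rule; the quotient → 0.
Adding the constant: 0 - 2 = -2. Limit = -2.

Final answer: -2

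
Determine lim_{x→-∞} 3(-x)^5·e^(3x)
This is a 0·∞ indeterminate form at x → -∞.
Rewrite the product as 3(-x)^5 / e^(-3x) (an ∞/∞ form) and apply L'Hôpital, or use the standard hierarchy e^(3|x|) ≫ |(-x)^5| as x → -∞.
The indeterminate product → 0, so the limit = 0.

Final answer: 0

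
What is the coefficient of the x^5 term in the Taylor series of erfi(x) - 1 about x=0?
Expand to order 5: erfi(x) - 1 = x^5/(5·√(π)) + 2·x^3/(3·√(π)) + 2·x/√(π) - 1 + O(x^6).
The coefficient of x^5 is 1/(5·√(π)).

Final answer: 1/(5·√(π))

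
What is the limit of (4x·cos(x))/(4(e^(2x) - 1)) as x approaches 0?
Both numerator and denominator → 0 as x → 0; this is a 0/0 indeterminate form.
Expand each to leading order near x = 0: numerator ~ 4·x, denominator ~ 8·x.
The limit of the ratio is 1/2.

Final answer: 1/2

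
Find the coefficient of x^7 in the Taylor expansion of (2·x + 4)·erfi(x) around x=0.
Expand to order 7: (2·x + 4)·erfi(x) = 4·x^7/(21·√(π)) + 2·x^6/(5·√(π)) + 4·x^5/(5·√(π)) + 4·x^4/(3·√(π)) + 8·x^3/(3·√(π)) + 4·x^2/√(π) + 8·x/√(π) + O(x^8).
The coefficient of x^7 is 4/(21·√(π)).

Final answer: 4/(21·√(π))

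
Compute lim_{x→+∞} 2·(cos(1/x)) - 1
Evaluate the dominant behaviour as x → +∞; each term tends to a finite value or vanishes.
Limit = 1.

Final answer: 1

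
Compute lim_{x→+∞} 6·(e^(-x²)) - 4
Evaluate the dominant behaviour as x → +∞; each term tends to a finite value or vanishes.
Limit = -4.

Final answer: -4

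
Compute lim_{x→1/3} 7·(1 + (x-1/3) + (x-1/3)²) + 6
Direct substitution at x = 1/3 gives 13.

Final answer: 13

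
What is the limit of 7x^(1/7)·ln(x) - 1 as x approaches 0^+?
The product is a 0·∞ indeterminate form at x → 0⁺.
Rewrite the product as 7·ln(x) / x^(-1/7) and apply L'Hôpital, or use the standard hierarchy x^(-1/7) ≫ |ln x| as x → 0⁺.
The indeterminate product → 0, so the limit = -1.

Final answer: -1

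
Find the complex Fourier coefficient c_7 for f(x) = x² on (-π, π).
Compute the real Fourier coefficients first: a_7 = -4/49, b_7 = 0.
Then c_7 = (a_7 − i·b_7)/2 = -2/49.

Final answer: -2/49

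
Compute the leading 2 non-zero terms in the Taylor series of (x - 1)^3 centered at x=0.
3·x - 1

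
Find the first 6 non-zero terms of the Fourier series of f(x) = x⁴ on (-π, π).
(48 - 8·π^2)·cos(x) + (-3 + 2·π^2)·cos(2·x) + (16/27 - 8·π^2/9)·cos(3·x) + (-3/16 + π^2/2)·cos(4·x) + (48/625 - 8·π^2/25)·cos(5·x) + π^4/5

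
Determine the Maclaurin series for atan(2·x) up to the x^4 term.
-8·x^3/3 + 2·x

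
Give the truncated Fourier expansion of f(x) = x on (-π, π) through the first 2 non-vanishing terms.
2·sin(x) - sin(2·x)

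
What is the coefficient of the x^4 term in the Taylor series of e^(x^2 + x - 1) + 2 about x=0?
Expand to order 4: e^(x^2 + x - 1) + 2 = 25·x^4·e^(-1)/24 + 7·x^3·e^(-1)/6 + 3·x^2·e^(-1)/2 + x·e^(-1) + e^(-1) + 2 + O(x^5).
The coefficient of x^4 is 25·e^(-1)/24.

Final answer: 25·e^(-1)/24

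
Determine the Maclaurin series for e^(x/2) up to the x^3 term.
x^3/48 + x^2/8 + x/2 + 1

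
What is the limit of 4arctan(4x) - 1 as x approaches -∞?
Evaluate the dominant behaviour as x → -∞; each term tends to a finite value or vanishes.
Limit = -2·π - 1.

Final answer: -2·π - 1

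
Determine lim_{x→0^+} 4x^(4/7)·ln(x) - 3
The product is a 0·∞ indeterminate form at x → 0⁺.
Rewrite the product as 4·ln(x) / x^(-4/7) and apply L'Hôpital, or use the standard hierarchy x^(-4/7) ≫ |ln x| as x → 0⁺.
The indeterminate product → 0, so the limit = -3.

Final answer: -3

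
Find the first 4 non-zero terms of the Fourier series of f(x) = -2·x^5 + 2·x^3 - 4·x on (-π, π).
(-512 - 4·π^4 + 84·π^2)·sin(x) + (-12·π^2 + 22 + 2·π^4)·sin(2·x) + (-4·π^4/3 - 448/81 + 116·π^2/27)·sin(3·x) + (-9·π^2/4 + 91/32 + π^4)·sin(4·x)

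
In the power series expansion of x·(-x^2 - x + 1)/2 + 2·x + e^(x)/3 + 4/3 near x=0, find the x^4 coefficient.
Expand to order 4: x·(-x^2 - x + 1)/2 + 2·x + e^(x)/3 + 4/3 = x^4/72 - 4·x^3/9 - x^2/3 + 17·x/6 + 5/3 + O(x^5).
The coefficient of x^4 is 1/72.

Final answer: 1/72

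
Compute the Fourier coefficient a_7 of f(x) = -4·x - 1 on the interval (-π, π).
a_7 = (1/π) ∫_{-π}^{π} f(x)·cos(7x) dx.
Evaluate the integral (use parity and integration by parts as needed): a_7 = 0.

Final answer: 0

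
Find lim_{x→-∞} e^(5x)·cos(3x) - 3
Evaluate the dominant behaviour as x → -∞; each term tends to a finite value or vanishes.
Limit = -3.

Final answer: -3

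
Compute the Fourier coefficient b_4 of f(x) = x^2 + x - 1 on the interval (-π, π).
b_4 = (1/π) ∫_{-π}^{π} f(x)·sin(4x) dx.
Evaluate the integral (use parity and integration by parts as needed): b_4 = -1/2.

Final answer: -1/2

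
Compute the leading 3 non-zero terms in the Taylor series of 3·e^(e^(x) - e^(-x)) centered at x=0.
6·x^2 + 6·x + 3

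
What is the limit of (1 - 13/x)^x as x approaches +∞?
As x → +∞: this is the defining limit (1 - 13/x)^x → e^(-13).
Limit = e^(-13).

Final answer: e^(-13)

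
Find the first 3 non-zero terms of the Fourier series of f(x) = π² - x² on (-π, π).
4·cos(x) - cos(2·x) + 2·π^2/3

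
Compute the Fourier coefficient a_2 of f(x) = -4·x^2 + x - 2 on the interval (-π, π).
a_2 = (1/π) ∫_{-π}^{π} f(x)·cos(2x) dx.
Evaluate the integral (use parity and integration by parts as needed): a_2 = -4.

Final answer: -4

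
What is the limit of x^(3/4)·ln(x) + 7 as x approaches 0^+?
The product is a 0·∞ indeterminate form at x → 0⁺.
Rewrite the product as ln(x) / x^(-3/4) and apply L'Hôpital, or use the standard hierarchy x^(-3/4) ≫ |ln x| as x → 0⁺.
The indeterminate product → 0, so the limit = 7.

Final answer: 7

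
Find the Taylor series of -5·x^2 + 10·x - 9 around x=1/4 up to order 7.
-109/16 + 15·(x - 1/4)/2 - 5·(x - 1/4)^2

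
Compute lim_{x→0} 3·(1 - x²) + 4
Direct substitution at x = 0 gives 7.

Final answer: 7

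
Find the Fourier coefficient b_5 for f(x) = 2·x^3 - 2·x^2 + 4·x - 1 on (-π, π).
b_5 = (1/π) ∫_{-π}^{π} f(x)·sin(5x) dx.
Evaluate the integral (use parity and integration by parts as needed): b_5 = 176/125 + 4·π^2/5.

Final answer: 176/125 + 4·π^2/5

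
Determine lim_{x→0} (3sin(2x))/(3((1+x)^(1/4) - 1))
Both numerator and denominator → 0 as x → 0; this is a 0/0 indeterminate form.
Expand each to leading order near x = 0: numerator ~ 6·x, denominator ~ 3·x/4.
The limit of the ratio is 8.

Final answer: 8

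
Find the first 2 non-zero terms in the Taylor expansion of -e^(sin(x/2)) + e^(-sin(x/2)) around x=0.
x^5/240 - x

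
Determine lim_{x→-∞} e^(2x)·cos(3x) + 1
Evaluate the dominant behaviour as x → -∞; each term tends to a finite value or vanishes.
Limit = 1.

Final answer: 1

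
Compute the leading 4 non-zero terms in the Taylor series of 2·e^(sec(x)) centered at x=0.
151·e·x^6/360 + 2·e·x^4/3 + e·x^2 + 2·e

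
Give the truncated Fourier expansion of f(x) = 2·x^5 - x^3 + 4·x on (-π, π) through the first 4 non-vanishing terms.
(-82·π^2 + 4·π^4 + 500)·sin(x) + (-2·π^4 - 41/2 + 11·π^2)·sin(2·x) + (-98·π^2/27 + 412/81 + 4·π^4/3)·sin(3·x) + (-π^4 - 85/32 + 7·π^2/4)·sin(4·x)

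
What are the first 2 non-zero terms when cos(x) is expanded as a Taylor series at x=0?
1 - x^2/2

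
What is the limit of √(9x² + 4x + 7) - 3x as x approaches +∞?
As x → +∞: multiply by the conjugate to get (4x+7)/(√(9x²+4x+7)+3x); the denominator ~ 6x, so the limit is 4/6 = 2/3.
Limit = 2/3.

Final answer: 2/3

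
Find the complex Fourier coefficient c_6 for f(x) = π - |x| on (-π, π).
Compute the real Fourier coefficients first: a_6 = 0, b_6 = 0.
Then c_6 = (a_6 − i·b_6)/2 = 0.

Final answer: 0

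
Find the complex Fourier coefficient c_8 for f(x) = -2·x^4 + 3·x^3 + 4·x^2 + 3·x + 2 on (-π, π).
Compute the real Fourier coefficients first: a_8 = 35/128 - π^2/4, b_8 = -3·π^2/4 - 87/128.
Then c_8 = (a_8 − i·b_8)/2 = -π^2/8 + 35/256 + 87·i/256 + 3·i·π^2/8.

Final answer: -π^2/8 + 35/256 + 87·i/256 + 3·i·π^2/8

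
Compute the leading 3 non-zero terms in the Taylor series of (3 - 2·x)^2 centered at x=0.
4·x^2 - 12·x + 9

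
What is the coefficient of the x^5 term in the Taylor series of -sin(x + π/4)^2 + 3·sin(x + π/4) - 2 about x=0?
Expand to order 5: -sin(x + π/4)^2 + 3·sin(x + π/4) - 2 = x^5·(-2/15 + √(2)/80) + √(2)·x^4/16 + x^3·(2/3 - √(2)/4) - 3·√(2)·x^2/4 + x·(-1 + 3·√(2)/2) - 5/2 + 3·√(2)/2 + O(x^6).
The coefficient of x^5 is -2/15 + √(2)/80.

Final answer: -2/15 + √(2)/80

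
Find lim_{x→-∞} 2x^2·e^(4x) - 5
The product is a 0·∞ indeterminate form at x → -∞.
Rewrite the product as 2x^2 / e^(-4x) (an ∞/∞ form) and apply L'Hôpital, or use the standard hierarchy e^(4|x|) ≫ |x^2| as x → -∞.
The indeterminate product → 0, so the limit = -5.

Final answer: -5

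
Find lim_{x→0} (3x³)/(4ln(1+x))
Both numerator and denominator → 0 as x → 0; this is a 0/0 indeterminate form.
Expand each to leading order near x = 0: numerator ~ 3·x^3, denominator ~ 4·x.
The limit of the ratio is 0.

Final answer: 0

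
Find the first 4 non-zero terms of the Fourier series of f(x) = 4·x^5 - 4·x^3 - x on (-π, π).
(-168·π^2 + 8·π^4 + 1006)·sin(x) + (-4·π^4 - 35 + 24·π^2)·sin(2·x) + (-232·π^2/27 + 410/81 + 8·π^4/3)·sin(3·x) + (-2·π^4 - 19/16 + 9·π^2/2)·sin(4·x)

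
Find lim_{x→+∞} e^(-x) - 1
Evaluate the dominant behaviour as x → +∞; each term tends to a finite value or vanishes.
Limit = -1.

Final answer: -1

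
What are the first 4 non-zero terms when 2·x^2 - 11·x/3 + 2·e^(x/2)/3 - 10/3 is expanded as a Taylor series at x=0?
x^3/72 + 25·x^2/12 - 10·x/3 - 8/3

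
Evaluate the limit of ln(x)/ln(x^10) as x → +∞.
This is an ∞/∞ indeterminate form as x → +∞.
Write ln(x^10) = 10·ln(x), reducing the quotient to 1/10.
Limit = 1/10.

Final answer: 1/10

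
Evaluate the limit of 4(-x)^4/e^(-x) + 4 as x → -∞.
The quotient is an ∞/∞ indeterminate form as x → -∞.
Compare growth rates of the dominant terms (exponentials ≫ polynomials ≫ logarithms), or apply L'Hôpital's rule; the quotient → 0.
Adding the constant: 0 + 4 = 4. Limit = 4.

Final answer: 4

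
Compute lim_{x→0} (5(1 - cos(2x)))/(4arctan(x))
Both numerator and denominator → 0 as x → 0; this is a 0/0 indeterminate form.
Expand each to leading order near x = 0: numerator ~ 10·x^2, denominator ~ 4·x.
The limit of the ratio is 0.

Final answer: 0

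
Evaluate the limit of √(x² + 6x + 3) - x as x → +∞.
This is an ∞ − ∞ indeterminate form.
Multiply and divide by the conjugate √(x²+6x + 3) + x; the x² terms cancel, leaving (6x + 3)/(√(x²+6x + 3)+x) → 6/2 = 3.
Limit = 3.

Final answer: 3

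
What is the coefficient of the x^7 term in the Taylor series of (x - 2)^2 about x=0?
Expand to order 7: (x - 2)^2 = x^2 - 4·x + 4 + O(x^8).
The coefficient of x^7 is 0.

Final answer: 0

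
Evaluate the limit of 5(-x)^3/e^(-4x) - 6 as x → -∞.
The quotient is an ∞/∞ indeterminate form as x → -∞.
Compare growth rates of the dominant terms (exponentials ≫ polynomials ≫ logarithms), or apply L'Hôpital's rule; the quotient → 0.
Adding the constant: 0 - 6 = -6. Limit = -6.

Final answer: -6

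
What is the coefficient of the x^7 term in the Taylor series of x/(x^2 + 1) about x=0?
Expand to order 7: x/(x^2 + 1) = -x^7 + x^5 - x^3 + x + O(x^8).
The coefficient of x^7 is -1.

Final answer: -1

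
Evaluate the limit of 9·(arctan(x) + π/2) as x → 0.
Direct substitution at x = 0 gives 9·π/2.

Final answer: 9·π/2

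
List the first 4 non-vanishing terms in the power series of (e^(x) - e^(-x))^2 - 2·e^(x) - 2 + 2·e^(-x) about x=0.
-2·x^3/3 + 4·x^2 - 4·x - 2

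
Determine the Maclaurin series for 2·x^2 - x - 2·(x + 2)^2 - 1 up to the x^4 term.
-9·x - 9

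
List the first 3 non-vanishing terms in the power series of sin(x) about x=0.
x^5/120 - x^3/6 + x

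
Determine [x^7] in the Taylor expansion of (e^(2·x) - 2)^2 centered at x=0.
Expand to order 7: (e^(2·x) - 2)^2 = 992·x^7/315 + 16·x^6/3 + 112·x^5/15 + 8·x^4 + 16·x^3/3 - 4·x + 1 + O(x^8).
The coefficient of x^7 is 992/315.

Final answer: 992/315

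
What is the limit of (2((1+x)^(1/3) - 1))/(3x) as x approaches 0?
Both numerator and denominator → 0 as x → 0; this is a 0/0 indeterminate form.
Expand each to leading order near x = 0: numerator ~ 2·x/3, denominator ~ 3·x.
The limit of the ratio is 2/9.

Final answer: 2/9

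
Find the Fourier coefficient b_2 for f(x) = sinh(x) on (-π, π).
b_2 = (1/π) ∫_{-π}^{π} f(x)·sin(2x) dx.
Evaluate the integral (use parity and integration by parts as needed): b_2 = -4·sinh(π)/(5·π).

Final answer: -4·sinh(π)/(5·π)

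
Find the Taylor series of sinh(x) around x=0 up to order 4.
x^3/6 + x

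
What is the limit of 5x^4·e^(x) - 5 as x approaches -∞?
The product is a 0·∞ indeterminate form at x → -∞.
Rewrite the product as 5x^4 / e^(-x) (an ∞/∞ form) and apply L'Hôpital, or use the standard hierarchy e^(|x|) ≫ |x^4| as x → -∞.
The indeterminate product → 0, so the limit = -5.

Final answer: -5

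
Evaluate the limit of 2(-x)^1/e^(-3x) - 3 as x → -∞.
The quotient is an ∞/∞ indeterminate form as x → -∞.
Compare growth rates of the dominant terms (exponentials ≫ polynomials ≫ logarithms), or apply L'Hôpital's rule; the quotient → 0.
Adding the constant: 0 - 3 = -3. Limit = -3.

Final answer: -3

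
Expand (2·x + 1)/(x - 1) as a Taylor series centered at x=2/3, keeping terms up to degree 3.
-7 - 27·(x - 2/3) - 81·(x - 2/3)^2 - 243·(x - 2/3)^3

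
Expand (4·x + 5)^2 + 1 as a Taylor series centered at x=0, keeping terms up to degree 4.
16·x^2 + 40·x + 26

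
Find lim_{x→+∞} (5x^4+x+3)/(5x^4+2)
This is an ∞/∞ indeterminate form as x → +∞.
Divide numerator and denominator by x^4 and let the lower-order terms vanish; the leading terms give 5/5 = 1.
Limit = 1.

Final answer: 1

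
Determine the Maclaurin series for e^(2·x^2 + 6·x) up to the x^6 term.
3152·x^6/15 + 744·x^5/5 + 92·x^4 + 48·x^3 + 20·x^2 + 6·x + 1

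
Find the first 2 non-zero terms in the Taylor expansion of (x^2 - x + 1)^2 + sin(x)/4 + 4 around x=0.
5 - 7·x/4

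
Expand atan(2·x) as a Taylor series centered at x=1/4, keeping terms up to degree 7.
atan(1/2) + 8·(x - 1/4)/5 - 32·(x - 1/4)^2/25 - 128·(x - 1/4)^3/375 + 1536·(x - 1/4)^4/625 - 38912·(x - 1/4)^5/15625 - 90112·(x - 1/4)^6/46875 + 4554752·(x - 1/4)^7/546875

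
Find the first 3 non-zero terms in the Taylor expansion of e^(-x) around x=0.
x^2/2 - x + 1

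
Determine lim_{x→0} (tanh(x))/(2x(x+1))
Both numerator and denominator → 0 as x → 0; this is a 0/0 indeterminate form.
Expand each to leading order near x = 0: numerator ~ x, denominator ~ 2·x.
The limit of the ratio is 1/2.

Final answer: 1/2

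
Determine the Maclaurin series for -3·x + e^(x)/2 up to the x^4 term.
x^4/48 + x^3/12 + x^2/4 - 5·x/2 + 1/2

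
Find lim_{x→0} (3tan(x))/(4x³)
Both numerator and denominator → 0 as x → 0; this is a 0/0 indeterminate form.
Expand each to leading order near x = 0: numerator ~ 3·x, denominator ~ 4·x^3.
The limit of the ratio is ∞.

Final answer: ∞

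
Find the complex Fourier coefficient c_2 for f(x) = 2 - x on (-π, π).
Compute the real Fourier coefficients first: a_2 = 0, b_2 = 1.
Then c_2 = (a_2 − i·b_2)/2 = -i/2.

Final answer: -i/2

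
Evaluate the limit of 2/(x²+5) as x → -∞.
Evaluate the dominant behaviour as x → -∞; each term tends to a finite value or vanishes.
Limit = 0.

Final answer: 0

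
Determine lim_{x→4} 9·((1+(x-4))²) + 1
Direct substitution at x = 4 gives 10.

Final answer: 10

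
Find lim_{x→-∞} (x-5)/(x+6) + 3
Evaluate the dominant behaviour as x → -∞; each term tends to a finite value or vanishes.
Limit = 4.

Final answer: 4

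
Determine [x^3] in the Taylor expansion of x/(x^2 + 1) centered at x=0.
Expand to order 3: x/(x^2 + 1) = -x^3 + x + O(x^4).
The coefficient of x^3 is -1.

Final answer: -1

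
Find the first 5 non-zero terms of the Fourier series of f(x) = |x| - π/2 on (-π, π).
-4·cos(x)/π - 4·cos(3·x)/(9·π) - 4·cos(5·x)/(25·π) - 4·cos(7·x)/(49·π) - 4·cos(9·x)/(81·π)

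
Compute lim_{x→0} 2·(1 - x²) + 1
Direct substitution at x = 0 gives 3.

Final answer: 3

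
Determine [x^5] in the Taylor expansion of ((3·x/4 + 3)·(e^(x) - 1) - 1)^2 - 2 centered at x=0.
Expand to order 5: ((3·x/4 + 3)·(e^(x) - 1) - 1)^2 - 2 = 213·x^5/40 + 157·x^4/16 + 47·x^3/4 + 9·x^2/2 - 6·x - 1 + O(x^6).
The coefficient of x^5 is 213/40.

Final answer: 213/40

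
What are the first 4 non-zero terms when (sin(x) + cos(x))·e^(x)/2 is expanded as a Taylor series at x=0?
-x^4/12 + x^2/2 + x + 1/2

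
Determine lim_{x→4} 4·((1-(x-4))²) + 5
Direct substitution at x = 4 gives 9.

Final answer: 9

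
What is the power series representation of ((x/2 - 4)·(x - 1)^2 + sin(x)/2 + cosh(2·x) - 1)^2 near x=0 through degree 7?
5371·x^7/2520 - 357·x^6/80 + 142·x^5/15 + 67·x^4/6 - 172·x^3/3 + 105·x^2 - 72·x + 16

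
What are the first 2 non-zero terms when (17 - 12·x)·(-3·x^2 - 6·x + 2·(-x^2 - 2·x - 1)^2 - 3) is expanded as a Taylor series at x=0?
46·x - 17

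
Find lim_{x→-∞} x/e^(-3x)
This is an ∞/∞ indeterminate form as x → -∞.
Compare growth rates of the dominant terms (exponentials ≫ polynomials ≫ logarithms), or apply L'Hôpital's rule; the quotient → 0.
Limit = 0.

Final answer: 0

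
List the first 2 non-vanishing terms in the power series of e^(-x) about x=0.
1 - x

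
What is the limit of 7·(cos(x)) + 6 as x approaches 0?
Direct substitution at x = 0 gives 13.

Final answer: 13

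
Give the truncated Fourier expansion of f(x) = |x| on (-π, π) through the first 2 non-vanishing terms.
-4·cos(x)/π + π/2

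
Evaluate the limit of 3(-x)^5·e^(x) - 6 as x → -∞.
The product is a 0·∞ indeterminate form at x → -∞.
Rewrite the product as 3(-x)^5 / e^(-x) (an ∞/∞ form) and apply L'Hôpital, or use the standard hierarchy e^(|x|) ≫ |(-x)^5| as x → -∞.
The indeterminate product → 0, so the limit = -6.

Final answer: -6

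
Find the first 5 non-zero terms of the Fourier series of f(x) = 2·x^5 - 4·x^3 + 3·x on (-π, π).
(-88·π^2 + 4·π^4 + 534)·sin(x) + (-2·π^4 - 24 + 14·π^2)·sin(2·x) + (-152·π^2/27 + 466/81 + 4·π^4/3)·sin(3·x) + (-π^4 - 87/32 + 13·π^2/4)·sin(4·x) + (-56·π^2/25 + 1086/625 + 4·π^4/5)·sin(5·x)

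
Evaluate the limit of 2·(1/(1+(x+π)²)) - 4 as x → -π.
Direct substitution at x = -π gives -2.

Final answer: -2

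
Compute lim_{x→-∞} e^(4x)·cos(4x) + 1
Evaluate the dominant behaviour as x → -∞; each term tends to a finite value or vanishes.
Limit = 1.

Final answer: 1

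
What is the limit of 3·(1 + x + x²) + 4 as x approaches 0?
Direct substitution at x = 0 gives 7.

Final answer: 7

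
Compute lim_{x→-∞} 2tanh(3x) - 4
Evaluate the dominant behaviour as x → -∞; each term tends to a finite value or vanishes.
Limit = -6.

Final answer: -6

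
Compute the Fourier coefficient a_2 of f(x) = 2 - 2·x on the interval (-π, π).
a_2 = (1/π) ∫_{-π}^{π} f(x)·cos(2x) dx.
Evaluate the integral (use parity and integration by parts as needed): a_2 = 0.

Final answer: 0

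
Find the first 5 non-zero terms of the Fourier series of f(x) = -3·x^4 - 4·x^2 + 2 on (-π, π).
(-128 + 24·π^2)·cos(x) + (5 - 6·π^2)·cos(2·x) + 8·π^2·cos(3·x)/3 + (-3·π^2/2 - 7/16)·cos(4·x) - 3·π^4/5 - 4·π^2/3 + 2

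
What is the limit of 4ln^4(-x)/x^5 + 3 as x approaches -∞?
The quotient is an ∞/∞ indeterminate form as x → -∞.
Compare growth rates of the dominant terms (exponentials ≫ polynomials ≫ logarithms), or apply L'Hôpital's rule; the quotient → 0.
Adding the constant: 0 + 3 = 3. Limit = 3.

Final answer: 3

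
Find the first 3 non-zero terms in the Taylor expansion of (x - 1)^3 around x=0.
-3·x^2 + 3·x - 1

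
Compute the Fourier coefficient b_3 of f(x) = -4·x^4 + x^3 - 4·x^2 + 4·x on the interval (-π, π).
b_3 = (1/π) ∫_{-π}^{π} f(x)·sin(3x) dx.
Evaluate the integral (use parity and integration by parts as needed): b_3 = 20/9 + 2·π^2/3.

Final answer: 20/9 + 2·π^2/3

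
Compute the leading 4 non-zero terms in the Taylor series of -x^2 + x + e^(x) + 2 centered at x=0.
x^3/6 - x^2/2 + 2·x + 3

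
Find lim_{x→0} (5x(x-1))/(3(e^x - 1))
Both numerator and denominator → 0 as x → 0; this is a 0/0 indeterminate form.
Expand each to leading order near x = 0: numerator ~ -5·x, denominator ~ 3·x.
The limit of the ratio is -5/3.

Final answer: -5/3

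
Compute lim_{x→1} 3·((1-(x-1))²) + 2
Direct substitution at x = 1 gives 5.

Final answer: 5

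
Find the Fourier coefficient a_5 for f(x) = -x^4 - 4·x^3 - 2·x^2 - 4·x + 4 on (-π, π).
a_5 = (1/π) ∫_{-π}^{π} f(x)·cos(5x) dx.
Evaluate the integral (use parity and integration by parts as needed): a_5 = 152/625 + 8·π^2/25.

Final answer: 152/625 + 8·π^2/25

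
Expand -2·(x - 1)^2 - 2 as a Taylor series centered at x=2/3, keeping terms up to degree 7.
-20/9 + 4·(x - 2/3)/3 - 2·(x - 2/3)^2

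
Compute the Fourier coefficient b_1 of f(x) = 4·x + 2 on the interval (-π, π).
b_1 = (1/π) ∫_{-π}^{π} f(x)·sin(1x) dx.
Evaluate the integral (use parity and integration by parts as needed): b_1 = 8.

Final answer: 8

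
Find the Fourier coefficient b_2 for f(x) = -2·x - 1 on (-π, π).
b_2 = (1/π) ∫_{-π}^{π} f(x)·sin(2x) dx.
Evaluate the integral (use parity and integration by parts as needed): b_2 = 2.

Final answer: 2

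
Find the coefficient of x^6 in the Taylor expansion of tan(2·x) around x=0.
Expand to order 6: tan(2·x) = 64·x^5/15 + 8·x^3/3 + 2·x + O(x^7).
The coefficient of x^6 is 0.

Final answer: 0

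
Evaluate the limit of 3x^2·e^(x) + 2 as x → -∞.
The product is a 0·∞ indeterminate form at x → -∞.
Rewrite the product as 3x^2 / e^(-x) (an ∞/∞ form) and apply L'Hôpital, or use the standard hierarchy e^(|x|) ≫ |x^2| as x → -∞.
The indeterminate product → 0, so the limit = 2.

Final answer: 2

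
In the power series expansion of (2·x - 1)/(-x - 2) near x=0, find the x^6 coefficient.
Expand to order 6: (2·x - 1)/(-x - 2) = 5·x^6/128 - 5·x^5/64 + 5·x^4/32 - 5·x^3/16 + 5·x^2/8 - 5·x/4 + 1/2 + O(x^7).
The coefficient of x^6 is 5/128.

Final answer: 5/128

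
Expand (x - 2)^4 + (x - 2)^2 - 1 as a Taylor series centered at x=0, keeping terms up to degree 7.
x^4 - 8·x^3 + 25·x^2 - 36·x + 19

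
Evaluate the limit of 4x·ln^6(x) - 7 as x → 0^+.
The product is a 0·∞ indeterminate form at x → 0⁺.
Rewrite the product as 4·ln^6(x) / x^(-1) and apply L'Hôpital, or use the standard hierarchy x^(-1) ≫ |ln x|^6 as x → 0⁺.
The indeterminate product → 0, so the limit = -7.

Final answer: -7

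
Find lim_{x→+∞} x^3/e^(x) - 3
The quotient is an ∞/∞ indeterminate form as x → +∞.
The exponential denominator e^(x) dominates the polynomial numerator (e^x ≫ x^3 as x → ∞), so the quotient → 0.
Adding the constant: 0 - 3 = -3. Limit = -3.

Final answer: -3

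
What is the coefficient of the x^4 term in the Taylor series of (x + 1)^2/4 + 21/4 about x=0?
Expand to order 4: (x + 1)^2/4 + 21/4 = x^2/4 + x/2 + 11/2 + O(x^5).
The coefficient of x^4 is 0.

Final answer: 0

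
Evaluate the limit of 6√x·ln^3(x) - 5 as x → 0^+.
The product is a 0·∞ indeterminate form at x → 0⁺.
Rewrite the product as 6·ln^3(x) / x^(-1/2) and apply L'Hôpital, or use the standard hierarchy x^(-1/2) ≫ |ln x|^3 as x → 0⁺.
The indeterminate product → 0, so the limit = -5.

Final answer: -5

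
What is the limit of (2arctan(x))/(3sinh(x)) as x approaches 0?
Both numerator and denominator → 0 as x → 0; this is a 0/0 indeterminate form.
Expand each to leading order near x = 0: numerator ~ 2·x, denominator ~ 3·x.
The limit of the ratio is 2/3.

Final answer: 2/3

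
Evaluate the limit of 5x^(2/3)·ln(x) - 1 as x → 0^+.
The product is a 0·∞ indeterminate form at x → 0⁺.
Rewrite the product as 5·ln(x) / x^(-2/3) and apply L'Hôpital, or use the standard hierarchy x^(-2/3) ≫ |ln x| as x → 0⁺.
The indeterminate product → 0, so the limit = -1.

Final answer: -1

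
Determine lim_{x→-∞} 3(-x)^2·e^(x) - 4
The product is a 0·∞ indeterminate form at x → -∞.
Rewrite the product as 3(-x)^2 / e^(-x) (an ∞/∞ form) and apply L'Hôpital, or use the standard hierarchy e^(|x|) ≫ |(-x)^2| as x → -∞.
The indeterminate product → 0, so the limit = -4.

Final answer: -4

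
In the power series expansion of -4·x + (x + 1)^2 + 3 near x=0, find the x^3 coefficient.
Expand to order 3: -4·x + (x + 1)^2 + 3 = x^2 - 2·x + 4 + O(x^4).
The coefficient of x^3 is 0.

Final answer: 0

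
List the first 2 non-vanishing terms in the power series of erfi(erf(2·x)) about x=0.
x^3·(-32/(3·π) + 128/(3·π^2)) + 8·x/π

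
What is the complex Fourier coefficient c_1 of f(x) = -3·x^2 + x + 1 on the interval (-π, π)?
Compute the real Fourier coefficients first: a_1 = 12, b_1 = 2.
Then c_1 = (a_1 − i·b_1)/2 = 6 - i.

Final answer: 6 - i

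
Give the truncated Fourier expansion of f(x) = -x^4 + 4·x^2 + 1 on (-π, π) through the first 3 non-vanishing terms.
(-64 + 8·π^2)·cos(x) + (7 - 2·π^2)·cos(2·x) - π^4/5 + 1 + 4·π^2/3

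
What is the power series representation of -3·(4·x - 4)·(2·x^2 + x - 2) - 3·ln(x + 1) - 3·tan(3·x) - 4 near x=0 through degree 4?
3·x^4/4 - 52·x^3 + 27·x^2/2 + 24·x - 28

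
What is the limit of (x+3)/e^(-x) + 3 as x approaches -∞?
The quotient is an ∞/∞ indeterminate form as x → -∞.
Compare growth rates of the dominant terms (exponentials ≫ polynomials ≫ logarithms), or apply L'Hôpital's rule; the quotient → 0.
Adding the constant: 0 + 3 = 3. Limit = 3.

Final answer: 3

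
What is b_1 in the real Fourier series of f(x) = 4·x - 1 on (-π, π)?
b_1 = (1/π) ∫_{-π}^{π} f(x)·sin(1x) dx.
Evaluate the integral (use parity and integration by parts as needed): b_1 = 8.

Final answer: 8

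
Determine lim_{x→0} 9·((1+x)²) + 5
Direct substitution at x = 0 gives 14.

Final answer: 14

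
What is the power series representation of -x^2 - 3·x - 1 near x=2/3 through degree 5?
-31/9 - 13·(x - 2/3)/3 - (x - 2/3)^2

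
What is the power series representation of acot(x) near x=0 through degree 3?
x^3/3 - x + π/2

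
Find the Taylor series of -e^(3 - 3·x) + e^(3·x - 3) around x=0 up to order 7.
x^7·(243·e^(-3)/560 + 243·e^(3)/560) + x^6·(-81·e^(3)/80 + 81·e^(-3)/80) + x^5·(81·e^(-3)/40 + 81·e^(3)/40) + x^4·(-27·e^(3)/8 + 27·e^(-3)/8) + x^3·(9·e^(-3)/2 + 9·e^(3)/2) + x^2·(-9·e^(3)/2 + 9·e^(-3)/2) + x·(3·e^(-3) + 3·e^(3)) - e^(3) + e^(-3)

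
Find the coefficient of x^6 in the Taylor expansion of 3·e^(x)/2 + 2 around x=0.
Expand to order 6: 3·e^(x)/2 + 2 = x^6/480 + x^5/80 + x^4/16 + x^3/4 + 3·x^2/4 + 3·x/2 + 7/2 + O(x^7).
The coefficient of x^6 is 1/480.

Final answer: 1/480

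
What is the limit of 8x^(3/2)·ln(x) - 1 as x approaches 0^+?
The product is a 0·∞ indeterminate form at x → 0⁺.
Rewrite the product as 8·ln(x) / x^(-3/2) and apply L'Hôpital, or use the standard hierarchy x^(-3/2) ≫ |ln x| as x → 0⁺.
The indeterminate product → 0, so the limit = -1.

Final answer: -1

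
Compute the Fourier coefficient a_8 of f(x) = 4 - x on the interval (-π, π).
a_8 = (1/π) ∫_{-π}^{π} f(x)·cos(8x) dx.
Evaluate the integral (use parity and integration by parts as needed): a_8 = 0.

Final answer: 0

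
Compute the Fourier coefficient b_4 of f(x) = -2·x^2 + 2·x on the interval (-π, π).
b_4 = (1/π) ∫_{-π}^{π} f(x)·sin(4x) dx.
Evaluate the integral (use parity and integration by parts as needed): b_4 = -1.

Final answer: -1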